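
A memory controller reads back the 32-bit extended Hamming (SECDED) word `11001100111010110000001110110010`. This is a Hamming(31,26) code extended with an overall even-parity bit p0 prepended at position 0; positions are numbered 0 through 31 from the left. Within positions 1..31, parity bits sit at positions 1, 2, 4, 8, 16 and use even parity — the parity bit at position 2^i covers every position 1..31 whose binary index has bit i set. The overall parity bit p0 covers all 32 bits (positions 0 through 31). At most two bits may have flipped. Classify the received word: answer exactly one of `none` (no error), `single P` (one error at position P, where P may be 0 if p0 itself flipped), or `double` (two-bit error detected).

none

s1: b1⊕b3⊕b5⊕b7⊕b9⊕b11⊕b13⊕b15⊕b17⊕b19⊕b21⊕b23⊕b25⊕b27⊕b29⊕b31 = 1⊕0⊕1⊕0⊕1⊕0⊕0⊕1⊕0⊕0⊕0⊕1⊕0⊕1⊕0⊕0 = 0
s2: b2⊕b3⊕b6⊕b7⊕b10⊕b11⊕b14⊕b15⊕b18⊕b19⊕b22⊕b23⊕b26⊕b27⊕b30⊕b31 = 0⊕0⊕0⊕0⊕1⊕0⊕1⊕1⊕0⊕0⊕1⊕1⊕1⊕1⊕1⊕0 = 0
s4: b4⊕b5⊕b6⊕b7⊕b12⊕b13⊕b14⊕b15⊕b20⊕b21⊕b22⊕b23⊕b28⊕b29⊕b30⊕b31 = 1⊕1⊕0⊕0⊕1⊕0⊕1⊕1⊕0⊕0⊕1⊕1⊕0⊕0⊕1⊕0 = 0
s8: b8⊕b9⊕b10⊕b11⊕b12⊕b13⊕b14⊕b15⊕b24⊕b25⊕b26⊕b27⊕b28⊕b29⊕b30⊕b31 = 1⊕1⊕1⊕0⊕1⊕0⊕1⊕1⊕1⊕0⊕1⊕1⊕0⊕0⊕1⊕0 = 0
s16: b16⊕b17⊕b18⊕b19⊕b20⊕b21⊕b22⊕b23⊕b24⊕b25⊕b26⊕b27⊕b28⊕b29⊕b30⊕b31 = 0⊕0⊕0⊕0⊕0⊕0⊕1⊕1⊕1⊕0⊕1⊕1⊕0⊕0⊕1⊕0 = 0
Syndrome (s16...s1) = 00000 → position 0 (no error).
Overall parity (XOR of all 32 bits, including p0): 1⊕1⊕0⊕0⊕1⊕1⊕0⊕0⊕1⊕1⊕1⊕0⊕1⊕0⊕1⊕1⊕0⊕0⊕0⊕0⊕0⊕0⊕1⊕1⊕1⊕0⊕1⊕1⊕0⊕0⊕1⊕0 = 0
Overall=0, syndrome position=0 → no error.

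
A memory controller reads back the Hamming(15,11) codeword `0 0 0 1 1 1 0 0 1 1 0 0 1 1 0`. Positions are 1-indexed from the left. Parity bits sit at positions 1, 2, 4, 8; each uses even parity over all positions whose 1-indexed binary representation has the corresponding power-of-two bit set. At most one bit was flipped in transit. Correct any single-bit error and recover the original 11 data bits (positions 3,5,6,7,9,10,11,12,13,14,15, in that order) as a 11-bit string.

01111100110

s1: b1⊕b3⊕b5⊕b7⊕b9⊕b11⊕b13⊕b15 = 0⊕0⊕1⊕0⊕1⊕0⊕1⊕0 = 1
s2: b2⊕b3⊕b6⊕b7⊕b10⊕b11⊕b14⊕b15 = 0⊕0⊕1⊕0⊕1⊕0⊕1⊕0 = 1
s4: b4⊕b5⊕b6⊕b7⊕b12⊕b13⊕b14⊕b15 = 1⊕1⊕1⊕0⊕0⊕1⊕1⊕0 = 1
s8: b8⊕b9⊕b10⊕b11⊕b12⊕b13⊕b14⊕b15 = 0⊕1⊕1⊕0⊕0⊕1⊕1⊕0 = 0
Syndrome (s8...s1) = 0111 → position 7.
Flip bit 7: corrected codeword = 000111101100110
Data bits at positions 3,5,6,7,9,10,11,12,13,14,15: 01111100110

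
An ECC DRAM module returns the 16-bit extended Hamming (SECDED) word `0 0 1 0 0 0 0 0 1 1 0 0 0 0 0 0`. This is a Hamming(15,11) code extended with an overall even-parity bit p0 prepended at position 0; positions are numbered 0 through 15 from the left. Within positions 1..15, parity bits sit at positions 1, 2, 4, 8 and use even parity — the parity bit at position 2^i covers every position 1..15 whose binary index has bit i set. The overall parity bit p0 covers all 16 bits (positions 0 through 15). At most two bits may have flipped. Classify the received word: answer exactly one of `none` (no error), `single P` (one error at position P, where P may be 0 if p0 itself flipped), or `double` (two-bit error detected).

single 3

s1: b1⊕b3⊕b5⊕b7⊕b9⊕b11⊕b13⊕b15 = 0⊕0⊕0⊕0⊕1⊕0⊕0⊕0 = 1
s2: b2⊕b3⊕b6⊕b7⊕b10⊕b11⊕b14⊕b15 = 1⊕0⊕0⊕0⊕0⊕0⊕0⊕0 = 1
s4: b4⊕b5⊕b6⊕b7⊕b12⊕b13⊕b14⊕b15 = 0⊕0⊕0⊕0⊕0⊕0⊕0⊕0 = 0
s8: b8⊕b9⊕b10⊕b11⊕b12⊕b13⊕b14⊕b15 = 1⊕1⊕0⊕0⊕0⊕0⊕0⊕0 = 0
Syndrome (s8...s1) = 0011 → position 3.
Overall parity (XOR of all 16 bits, including p0): 0⊕0⊕1⊕0⊕0⊕0⊕0⊕0⊕1⊕1⊕0⊕0⊕0⊕0⊕0⊕0 = 1
Overall=1, syndrome position=3 → single-bit error at position 3.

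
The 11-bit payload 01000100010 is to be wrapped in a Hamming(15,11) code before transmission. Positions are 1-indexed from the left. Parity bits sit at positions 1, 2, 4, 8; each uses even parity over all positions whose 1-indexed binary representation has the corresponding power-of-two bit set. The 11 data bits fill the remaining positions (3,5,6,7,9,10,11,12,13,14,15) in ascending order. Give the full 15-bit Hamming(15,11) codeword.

Place data bits at non-power-of-two positions: b3=0, b5=1, b6=0, b7=0, b9=0, b10=1, b11=0, b12=0, b13=0, b14=1, b15=0.
p1 = XOR of data positions {3,5,7,9,11,13,15} = 0⊕1⊕0⊕0⊕0⊕0⊕0 = 1
p2 = XOR of data positions {3,6,7,10,11,14,15} = 0⊕0⊕0⊕1⊕0⊕1⊕0 = 0
p4 = XOR of data positions {5,6,7,12,13,14,15} = 1⊕0⊕0⊕0⊕0⊕1⊕0 = 0
p8 = XOR of data positions {9,10,11,12,13,14,15} = 0⊕1⊕0⊕0⊕0⊕1⊕0 = 0
Codeword b1..b15 = 100010000100010

100010000100010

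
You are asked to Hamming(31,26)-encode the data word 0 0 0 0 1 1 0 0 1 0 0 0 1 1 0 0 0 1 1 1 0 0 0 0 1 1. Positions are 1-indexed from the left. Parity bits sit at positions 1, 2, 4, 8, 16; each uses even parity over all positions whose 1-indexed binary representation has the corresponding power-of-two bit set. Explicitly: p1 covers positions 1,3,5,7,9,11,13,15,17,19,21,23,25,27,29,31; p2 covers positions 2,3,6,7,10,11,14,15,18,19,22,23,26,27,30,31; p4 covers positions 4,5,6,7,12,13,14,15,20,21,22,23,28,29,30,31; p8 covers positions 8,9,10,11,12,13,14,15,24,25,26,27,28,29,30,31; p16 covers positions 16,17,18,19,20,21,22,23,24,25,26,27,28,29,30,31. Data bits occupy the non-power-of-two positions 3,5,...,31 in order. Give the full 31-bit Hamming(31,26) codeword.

0000000111001001011000111000011

Place data bits at non-power-of-two positions: b3=0, b5=0, b6=0, b7=0, b9=1, b10=1, b11=0, b12=0, b13=1, b14=0, b15=0, b17=0, b18=1, b19=1, b20=0, b21=0, b22=0, b23=1, b24=1, b25=1, b26=0, b27=0, b28=0, b29=0, b30=1, b31=1.
p1 = XOR of data positions {3,5,7,9,11,13,15,17,19,21,23,25,27,29,31} = 0⊕0⊕0⊕1⊕0⊕1⊕0⊕0⊕1⊕0⊕1⊕1⊕0⊕0⊕1 = 0
p2 = XOR of data positions {3,6,7,10,11,14,15,18,19,22,23,26,27,30,31} = 0⊕0⊕0⊕1⊕0⊕0⊕0⊕1⊕1⊕0⊕1⊕0⊕0⊕1⊕1 = 0
p4 = XOR of data positions {5,6,7,12,13,14,15,20,21,22,23,28,29,30,31} = 0⊕0⊕0⊕0⊕1⊕0⊕0⊕0⊕0⊕0⊕1⊕0⊕0⊕1⊕1 = 0
p8 = XOR of data positions {9,10,11,12,13,14,15,24,25,26,27,28,29,30,31} = 1⊕1⊕0⊕0⊕1⊕0⊕0⊕1⊕1⊕0⊕0⊕0⊕0⊕1⊕1 = 1
p16 = XOR of data positions {17,18,19,20,21,22,23,24,25,26,27,28,29,30,31} = 0⊕1⊕1⊕0⊕0⊕0⊕1⊕1⊕1⊕0⊕0⊕0⊕0⊕1⊕1 = 1
Codeword b1..b31 = 0000000111001001011000111000011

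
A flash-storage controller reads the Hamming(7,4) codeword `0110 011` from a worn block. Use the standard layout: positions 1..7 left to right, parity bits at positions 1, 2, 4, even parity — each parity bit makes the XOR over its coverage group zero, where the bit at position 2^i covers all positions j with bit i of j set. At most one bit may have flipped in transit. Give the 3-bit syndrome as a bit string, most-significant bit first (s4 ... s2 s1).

s1: b1⊕b3⊕b5⊕b7 = 0⊕1⊕0⊕1 = 0
s2: b2⊕b3⊕b6⊕b7 = 1⊕1⊕1⊕1 = 0
s4: b4⊕b5⊕b6⊕b7 = 0⊕0⊕1⊕1 = 0
Syndrome (s4...s1) = 000 → position 0 (no error).

000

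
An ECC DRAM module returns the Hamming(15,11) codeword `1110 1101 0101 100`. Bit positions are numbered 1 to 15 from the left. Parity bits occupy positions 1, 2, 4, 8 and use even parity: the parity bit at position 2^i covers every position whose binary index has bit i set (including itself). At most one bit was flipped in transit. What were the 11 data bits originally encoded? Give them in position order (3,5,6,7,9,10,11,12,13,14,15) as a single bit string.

s1: b1⊕b3⊕b5⊕b7⊕b9⊕b11⊕b13⊕b15 = 1⊕1⊕1⊕0⊕0⊕0⊕1⊕0 = 0
s2: b2⊕b3⊕b6⊕b7⊕b10⊕b11⊕b14⊕b15 = 1⊕1⊕1⊕0⊕1⊕0⊕0⊕0 = 0
s4: b4⊕b5⊕b6⊕b7⊕b12⊕b13⊕b14⊕b15 = 0⊕1⊕1⊕0⊕1⊕1⊕0⊕0 = 0
s8: b8⊕b9⊕b10⊕b11⊕b12⊕b13⊕b14⊕b15 = 1⊕0⊕1⊕0⊕1⊕1⊕0⊕0 = 0
Syndrome (s8...s1) = 0000 → position 0 (no error).
No correction needed.
Data bits at positions 3,5,6,7,9,10,11,12,13,14,15: 11100101100

11100101100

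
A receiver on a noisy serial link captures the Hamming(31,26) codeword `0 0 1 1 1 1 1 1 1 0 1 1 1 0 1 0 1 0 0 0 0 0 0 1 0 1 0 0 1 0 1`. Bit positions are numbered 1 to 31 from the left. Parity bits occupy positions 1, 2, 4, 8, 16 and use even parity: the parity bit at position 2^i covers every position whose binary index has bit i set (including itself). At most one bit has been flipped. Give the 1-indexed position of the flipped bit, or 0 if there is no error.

s1: b1⊕b3⊕b5⊕b7⊕b9⊕b11⊕b13⊕b15⊕b17⊕b19⊕b21⊕b23⊕b25⊕b27⊕b29⊕b31 = 0⊕1⊕1⊕1⊕1⊕1⊕1⊕1⊕1⊕0⊕0⊕0⊕0⊕0⊕1⊕1 = 0
s2: b2⊕b3⊕b6⊕b7⊕b10⊕b11⊕b14⊕b15⊕b18⊕b19⊕b22⊕b23⊕b26⊕b27⊕b30⊕b31 = 0⊕1⊕1⊕1⊕0⊕1⊕0⊕1⊕0⊕0⊕0⊕0⊕1⊕0⊕0⊕1 = 1
s4: b4⊕b5⊕b6⊕b7⊕b12⊕b13⊕b14⊕b15⊕b20⊕b21⊕b22⊕b23⊕b28⊕b29⊕b30⊕b31 = 1⊕1⊕1⊕1⊕1⊕1⊕0⊕1⊕0⊕0⊕0⊕0⊕0⊕1⊕0⊕1 = 1
s8: b8⊕b9⊕b10⊕b11⊕b12⊕b13⊕b14⊕b15⊕b24⊕b25⊕b26⊕b27⊕b28⊕b29⊕b30⊕b31 = 1⊕1⊕0⊕1⊕1⊕1⊕0⊕1⊕1⊕0⊕1⊕0⊕0⊕1⊕0⊕1 = 0
s16: b16⊕b17⊕b18⊕b19⊕b20⊕b21⊕b22⊕b23⊕b24⊕b25⊕b26⊕b27⊕b28⊕b29⊕b30⊕b31 = 0⊕1⊕0⊕0⊕0⊕0⊕0⊕0⊕1⊕0⊕1⊕0⊕0⊕1⊕0⊕1 = 1
Syndrome (s16...s1) = 10110 → position 22.

22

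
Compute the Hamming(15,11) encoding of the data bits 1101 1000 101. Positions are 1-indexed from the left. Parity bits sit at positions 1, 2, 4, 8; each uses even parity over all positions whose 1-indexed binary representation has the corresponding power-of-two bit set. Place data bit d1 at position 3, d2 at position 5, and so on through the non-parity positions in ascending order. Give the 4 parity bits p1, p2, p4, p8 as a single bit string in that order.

0101

Place data bits at non-power-of-two positions: b3=1, b5=1, b6=0, b7=1, b9=1, b10=0, b11=0, b12=0, b13=1, b14=0, b15=1.
p1 = XOR of data positions {3,5,7,9,11,13,15} = 1⊕1⊕1⊕1⊕0⊕1⊕1 = 0
p2 = XOR of data positions {3,6,7,10,11,14,15} = 1⊕0⊕1⊕0⊕0⊕0⊕1 = 1
p4 = XOR of data positions {5,6,7,12,13,14,15} = 1⊕0⊕1⊕0⊕1⊕0⊕1 = 0
p8 = XOR of data positions {9,10,11,12,13,14,15} = 1⊕0⊕0⊕0⊕1⊕0⊕1 = 1
Parity bits p1,p2,p4,p8 = 0101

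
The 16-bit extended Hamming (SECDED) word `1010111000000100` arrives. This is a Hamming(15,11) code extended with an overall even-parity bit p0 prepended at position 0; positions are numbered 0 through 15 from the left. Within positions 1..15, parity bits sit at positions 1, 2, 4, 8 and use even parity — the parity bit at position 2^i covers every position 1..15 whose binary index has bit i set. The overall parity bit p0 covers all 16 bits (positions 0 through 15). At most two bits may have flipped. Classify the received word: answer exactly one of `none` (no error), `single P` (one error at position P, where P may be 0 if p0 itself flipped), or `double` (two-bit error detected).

double

s1: b1⊕b3⊕b5⊕b7⊕b9⊕b11⊕b13⊕b15 = 0⊕0⊕1⊕0⊕0⊕0⊕1⊕0 = 0
s2: b2⊕b3⊕b6⊕b7⊕b10⊕b11⊕b14⊕b15 = 1⊕0⊕1⊕0⊕0⊕0⊕0⊕0 = 0
s4: b4⊕b5⊕b6⊕b7⊕b12⊕b13⊕b14⊕b15 = 1⊕1⊕1⊕0⊕0⊕1⊕0⊕0 = 0
s8: b8⊕b9⊕b10⊕b11⊕b12⊕b13⊕b14⊕b15 = 0⊕0⊕0⊕0⊕0⊕1⊕0⊕0 = 1
Syndrome (s8...s1) = 1000 → position 8.
Overall parity (XOR of all 16 bits, including p0): 1⊕0⊕1⊕0⊕1⊕1⊕1⊕0⊕0⊕0⊕0⊕0⊕0⊕1⊕0⊕0 = 0
Overall=0, syndrome position=8 → double-bit error detected (uncorrectable).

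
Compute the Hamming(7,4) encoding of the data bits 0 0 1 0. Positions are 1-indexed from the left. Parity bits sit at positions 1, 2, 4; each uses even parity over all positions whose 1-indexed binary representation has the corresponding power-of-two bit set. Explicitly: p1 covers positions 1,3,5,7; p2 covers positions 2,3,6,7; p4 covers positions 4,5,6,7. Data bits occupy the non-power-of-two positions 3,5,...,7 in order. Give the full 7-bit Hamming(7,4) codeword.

Place data bits at non-power-of-two positions: b3=0, b5=0, b6=1, b7=0.
p1 = XOR of data positions {3,5,7} = 0⊕0⊕0 = 0
p2 = XOR of data positions {3,6,7} = 0⊕1⊕0 = 1
p4 = XOR of data positions {5,6,7} = 0⊕1⊕0 = 1
Codeword b1..b7 = 0101010

0101010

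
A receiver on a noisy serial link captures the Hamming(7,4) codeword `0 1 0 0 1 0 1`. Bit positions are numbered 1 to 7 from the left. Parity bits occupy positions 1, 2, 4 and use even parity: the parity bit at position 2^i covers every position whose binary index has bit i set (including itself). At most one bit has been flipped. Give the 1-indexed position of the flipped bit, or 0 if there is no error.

s1: b1⊕b3⊕b5⊕b7 = 0⊕0⊕1⊕1 = 0
s2: b2⊕b3⊕b6⊕b7 = 1⊕0⊕0⊕1 = 0
s4: b4⊕b5⊕b6⊕b7 = 0⊕1⊕0⊕1 = 0
Syndrome (s4...s1) = 000 → position 0 (no error).

0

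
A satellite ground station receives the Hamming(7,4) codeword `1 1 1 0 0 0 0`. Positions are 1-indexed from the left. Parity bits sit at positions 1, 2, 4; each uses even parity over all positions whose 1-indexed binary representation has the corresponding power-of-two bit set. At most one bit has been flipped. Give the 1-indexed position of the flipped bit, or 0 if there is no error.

0

s1: b1⊕b3⊕b5⊕b7 = 1⊕1⊕0⊕0 = 0
s2: b2⊕b3⊕b6⊕b7 = 1⊕1⊕0⊕0 = 0
s4: b4⊕b5⊕b6⊕b7 = 0⊕0⊕0⊕0 = 0
Syndrome (s4...s1) = 000 → position 0 (no error).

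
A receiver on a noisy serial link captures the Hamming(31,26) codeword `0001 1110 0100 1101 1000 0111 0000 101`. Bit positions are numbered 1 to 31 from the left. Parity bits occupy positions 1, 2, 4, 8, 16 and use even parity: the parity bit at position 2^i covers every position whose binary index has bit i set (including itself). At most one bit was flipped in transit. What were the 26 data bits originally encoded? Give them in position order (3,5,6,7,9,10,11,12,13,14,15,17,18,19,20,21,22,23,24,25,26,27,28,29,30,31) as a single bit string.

s1: b1⊕b3⊕b5⊕b7⊕b9⊕b11⊕b13⊕b15⊕b17⊕b19⊕b21⊕b23⊕b25⊕b27⊕b29⊕b31 = 0⊕0⊕1⊕1⊕0⊕0⊕1⊕0⊕1⊕0⊕0⊕1⊕0⊕0⊕1⊕1 = 1
s2: b2⊕b3⊕b6⊕b7⊕b10⊕b11⊕b14⊕b15⊕b18⊕b19⊕b22⊕b23⊕b26⊕b27⊕b30⊕b31 = 0⊕0⊕1⊕1⊕1⊕0⊕1⊕0⊕0⊕0⊕1⊕1⊕0⊕0⊕0⊕1 = 1
s4: b4⊕b5⊕b6⊕b7⊕b12⊕b13⊕b14⊕b15⊕b20⊕b21⊕b22⊕b23⊕b28⊕b29⊕b30⊕b31 = 1⊕1⊕1⊕1⊕0⊕1⊕1⊕0⊕0⊕0⊕1⊕1⊕0⊕1⊕0⊕1 = 0
s8: b8⊕b9⊕b10⊕b11⊕b12⊕b13⊕b14⊕b15⊕b24⊕b25⊕b26⊕b27⊕b28⊕b29⊕b30⊕b31 = 0⊕0⊕1⊕0⊕0⊕1⊕1⊕0⊕1⊕0⊕0⊕0⊕0⊕1⊕0⊕1 = 0
s16: b16⊕b17⊕b18⊕b19⊕b20⊕b21⊕b22⊕b23⊕b24⊕b25⊕b26⊕b27⊕b28⊕b29⊕b30⊕b31 = 1⊕1⊕0⊕0⊕0⊕0⊕1⊕1⊕1⊕0⊕0⊕0⊕0⊕1⊕0⊕1 = 1
Syndrome (s16...s1) = 10011 → position 19.
Flip bit 19: corrected codeword = 0001111001001101101001110000101
Data bits at positions 3,5,6,7,9,10,11,12,13,14,15,17,18,19,20,21,22,23,24,25,26,27,28,29,30,31: 01110100110101001110000101

01110100110101001110000101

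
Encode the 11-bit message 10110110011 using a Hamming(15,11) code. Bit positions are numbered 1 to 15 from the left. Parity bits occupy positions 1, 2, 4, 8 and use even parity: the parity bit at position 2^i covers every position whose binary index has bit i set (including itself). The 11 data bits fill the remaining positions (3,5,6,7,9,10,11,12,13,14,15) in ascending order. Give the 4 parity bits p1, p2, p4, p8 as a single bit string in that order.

0100

Place data bits at non-power-of-two positions: b3=1, b5=0, b6=1, b7=1, b9=0, b10=1, b11=1, b12=0, b13=0, b14=1, b15=1.
p1 = XOR of data positions {3,5,7,9,11,13,15} = 1⊕0⊕1⊕0⊕1⊕0⊕1 = 0
p2 = XOR of data positions {3,6,7,10,11,14,15} = 1⊕1⊕1⊕1⊕1⊕1⊕1 = 1
p4 = XOR of data positions {5,6,7,12,13,14,15} = 0⊕1⊕1⊕0⊕0⊕1⊕1 = 0
p8 = XOR of data positions {9,10,11,12,13,14,15} = 0⊕1⊕1⊕0⊕0⊕1⊕1 = 0
Parity bits p1,p2,p4,p8 = 0100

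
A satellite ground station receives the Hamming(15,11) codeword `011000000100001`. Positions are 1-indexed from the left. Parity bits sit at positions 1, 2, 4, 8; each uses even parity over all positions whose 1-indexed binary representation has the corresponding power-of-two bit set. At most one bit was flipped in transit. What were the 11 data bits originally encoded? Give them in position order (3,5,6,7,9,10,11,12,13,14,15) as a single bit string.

s1: b1⊕b3⊕b5⊕b7⊕b9⊕b11⊕b13⊕b15 = 0⊕1⊕0⊕0⊕0⊕0⊕0⊕1 = 0
s2: b2⊕b3⊕b6⊕b7⊕b10⊕b11⊕b14⊕b15 = 1⊕1⊕0⊕0⊕1⊕0⊕0⊕1 = 0
s4: b4⊕b5⊕b6⊕b7⊕b12⊕b13⊕b14⊕b15 = 0⊕0⊕0⊕0⊕0⊕0⊕0⊕1 = 1
s8: b8⊕b9⊕b10⊕b11⊕b12⊕b13⊕b14⊕b15 = 0⊕0⊕1⊕0⊕0⊕0⊕0⊕1 = 0
Syndrome (s8...s1) = 0100 → position 4.
Flip bit 4: corrected codeword = 011100000100001
Data bits at positions 3,5,6,7,9,10,11,12,13,14,15: 10000100001

10000100001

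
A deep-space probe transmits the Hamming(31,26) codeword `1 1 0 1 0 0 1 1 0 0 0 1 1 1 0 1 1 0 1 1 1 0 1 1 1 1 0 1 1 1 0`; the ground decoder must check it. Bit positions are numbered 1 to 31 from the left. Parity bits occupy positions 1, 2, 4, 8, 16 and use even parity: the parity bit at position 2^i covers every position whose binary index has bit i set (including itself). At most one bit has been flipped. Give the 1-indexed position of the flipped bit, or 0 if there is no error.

7

s1: b1⊕b3⊕b5⊕b7⊕b9⊕b11⊕b13⊕b15⊕b17⊕b19⊕b21⊕b23⊕b25⊕b27⊕b29⊕b31 = 1⊕0⊕0⊕1⊕0⊕0⊕1⊕0⊕1⊕1⊕1⊕1⊕1⊕0⊕1⊕0 = 1
s2: b2⊕b3⊕b6⊕b7⊕b10⊕b11⊕b14⊕b15⊕b18⊕b19⊕b22⊕b23⊕b26⊕b27⊕b30⊕b31 = 1⊕0⊕0⊕1⊕0⊕0⊕1⊕0⊕0⊕1⊕0⊕1⊕1⊕0⊕1⊕0 = 1
s4: b4⊕b5⊕b6⊕b7⊕b12⊕b13⊕b14⊕b15⊕b20⊕b21⊕b22⊕b23⊕b28⊕b29⊕b30⊕b31 = 1⊕0⊕0⊕1⊕1⊕1⊕1⊕0⊕1⊕1⊕0⊕1⊕1⊕1⊕1⊕0 = 1
s8: b8⊕b9⊕b10⊕b11⊕b12⊕b13⊕b14⊕b15⊕b24⊕b25⊕b26⊕b27⊕b28⊕b29⊕b30⊕b31 = 1⊕0⊕0⊕0⊕1⊕1⊕1⊕0⊕1⊕1⊕1⊕0⊕1⊕1⊕1⊕0 = 0
s16: b16⊕b17⊕b18⊕b19⊕b20⊕b21⊕b22⊕b23⊕b24⊕b25⊕b26⊕b27⊕b28⊕b29⊕b30⊕b31 = 1⊕1⊕0⊕1⊕1⊕1⊕0⊕1⊕1⊕1⊕1⊕0⊕1⊕1⊕1⊕0 = 0
Syndrome (s16...s1) = 00111 → position 7.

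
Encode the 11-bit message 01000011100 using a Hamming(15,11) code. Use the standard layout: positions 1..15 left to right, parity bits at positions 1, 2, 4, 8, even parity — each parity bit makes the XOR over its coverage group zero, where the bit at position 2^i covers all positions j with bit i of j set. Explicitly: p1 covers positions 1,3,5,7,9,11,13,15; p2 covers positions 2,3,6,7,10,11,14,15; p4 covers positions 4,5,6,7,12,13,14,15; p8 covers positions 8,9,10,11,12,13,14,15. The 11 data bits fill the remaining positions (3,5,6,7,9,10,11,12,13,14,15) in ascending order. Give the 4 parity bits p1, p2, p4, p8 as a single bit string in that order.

1111

Place data bits at non-power-of-two positions: b3=0, b5=1, b6=0, b7=0, b9=0, b10=0, b11=1, b12=1, b13=1, b14=0, b15=0.
p1 = XOR of data positions {3,5,7,9,11,13,15} = 0⊕1⊕0⊕0⊕1⊕1⊕0 = 1
p2 = XOR of data positions {3,6,7,10,11,14,15} = 0⊕0⊕0⊕0⊕1⊕0⊕0 = 1
p4 = XOR of data positions {5,6,7,12,13,14,15} = 1⊕0⊕0⊕1⊕1⊕0⊕0 = 1
p8 = XOR of data positions {9,10,11,12,13,14,15} = 0⊕0⊕1⊕1⊕1⊕0⊕0 = 1
Parity bits p1,p2,p4,p8 = 1111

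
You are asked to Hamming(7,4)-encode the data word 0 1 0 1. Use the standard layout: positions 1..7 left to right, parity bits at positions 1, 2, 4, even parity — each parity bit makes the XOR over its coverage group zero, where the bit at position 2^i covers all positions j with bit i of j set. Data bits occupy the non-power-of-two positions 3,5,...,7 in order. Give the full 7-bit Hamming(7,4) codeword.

0100101

Place data bits at non-power-of-two positions: b3=0, b5=1, b6=0, b7=1.
p1 = XOR of data positions {3,5,7} = 0⊕1⊕1 = 0
p2 = XOR of data positions {3,6,7} = 0⊕0⊕1 = 1
p4 = XOR of data positions {5,6,7} = 1⊕0⊕1 = 0
Codeword b1..b7 = 0100101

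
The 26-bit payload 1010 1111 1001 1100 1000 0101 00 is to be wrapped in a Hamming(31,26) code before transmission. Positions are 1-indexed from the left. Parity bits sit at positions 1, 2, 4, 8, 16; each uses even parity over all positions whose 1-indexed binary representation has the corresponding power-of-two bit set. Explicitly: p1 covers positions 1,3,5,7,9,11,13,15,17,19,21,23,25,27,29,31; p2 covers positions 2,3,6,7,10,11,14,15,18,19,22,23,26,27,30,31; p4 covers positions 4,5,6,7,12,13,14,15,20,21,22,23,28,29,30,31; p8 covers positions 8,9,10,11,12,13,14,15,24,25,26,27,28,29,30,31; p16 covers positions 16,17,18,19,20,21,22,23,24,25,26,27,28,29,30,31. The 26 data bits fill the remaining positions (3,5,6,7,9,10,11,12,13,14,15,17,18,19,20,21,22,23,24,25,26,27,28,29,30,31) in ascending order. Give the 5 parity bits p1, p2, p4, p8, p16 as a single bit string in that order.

Place data bits at non-power-of-two positions: b3=1, b5=0, b6=1, b7=0, b9=1, b10=1, b11=1, b12=1, b13=1, b14=0, b15=0, b17=1, b18=1, b19=1, b20=0, b21=0, b22=1, b23=0, b24=0, b25=0, b26=0, b27=1, b28=0, b29=1, b30=0, b31=0.
p1 = XOR of data positions {3,5,7,9,11,13,15,17,19,21,23,25,27,29,31} = 1⊕0⊕0⊕1⊕1⊕1⊕0⊕1⊕1⊕0⊕0⊕0⊕1⊕1⊕0 = 0
p2 = XOR of data positions {3,6,7,10,11,14,15,18,19,22,23,26,27,30,31} = 1⊕1⊕0⊕1⊕1⊕0⊕0⊕1⊕1⊕1⊕0⊕0⊕1⊕0⊕0 = 0
p4 = XOR of data positions {5,6,7,12,13,14,15,20,21,22,23,28,29,30,31} = 0⊕1⊕0⊕1⊕1⊕0⊕0⊕0⊕0⊕1⊕0⊕0⊕1⊕0⊕0 = 1
p8 = XOR of data positions {9,10,11,12,13,14,15,24,25,26,27,28,29,30,31} = 1⊕1⊕1⊕1⊕1⊕0⊕0⊕0⊕0⊕0⊕1⊕0⊕1⊕0⊕0 = 1
p16 = XOR of data positions {17,18,19,20,21,22,23,24,25,26,27,28,29,30,31} = 1⊕1⊕1⊕0⊕0⊕1⊕0⊕0⊕0⊕0⊕1⊕0⊕1⊕0⊕0 = 0
Parity bits p1,p2,p4,p8,p16 = 00110

00110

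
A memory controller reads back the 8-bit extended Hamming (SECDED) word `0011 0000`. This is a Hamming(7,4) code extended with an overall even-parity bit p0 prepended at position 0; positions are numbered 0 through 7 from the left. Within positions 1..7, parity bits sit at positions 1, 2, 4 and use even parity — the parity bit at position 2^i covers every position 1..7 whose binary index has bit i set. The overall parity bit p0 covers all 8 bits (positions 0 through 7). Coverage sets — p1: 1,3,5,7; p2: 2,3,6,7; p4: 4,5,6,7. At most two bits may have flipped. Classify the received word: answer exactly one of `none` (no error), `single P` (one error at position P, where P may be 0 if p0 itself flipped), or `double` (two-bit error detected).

s1: b1⊕b3⊕b5⊕b7 = 0⊕1⊕0⊕0 = 1
s2: b2⊕b3⊕b6⊕b7 = 1⊕1⊕0⊕0 = 0
s4: b4⊕b5⊕b6⊕b7 = 0⊕0⊕0⊕0 = 0
Syndrome (s4...s1) = 001 → position 1.
Overall parity (XOR of all 8 bits, including p0): 0⊕0⊕1⊕1⊕0⊕0⊕0⊕0 = 0
Overall=0, syndrome position=1 → double-bit error detected (uncorrectable).

double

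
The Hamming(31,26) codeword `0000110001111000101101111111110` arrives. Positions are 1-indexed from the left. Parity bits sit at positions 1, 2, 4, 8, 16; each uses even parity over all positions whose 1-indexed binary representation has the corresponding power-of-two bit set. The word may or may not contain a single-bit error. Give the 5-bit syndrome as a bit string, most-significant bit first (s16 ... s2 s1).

s1: b1⊕b3⊕b5⊕b7⊕b9⊕b11⊕b13⊕b15⊕b17⊕b19⊕b21⊕b23⊕b25⊕b27⊕b29⊕b31 = 0⊕0⊕1⊕0⊕0⊕1⊕1⊕0⊕1⊕1⊕0⊕1⊕1⊕1⊕1⊕0 = 1
s2: b2⊕b3⊕b6⊕b7⊕b10⊕b11⊕b14⊕b15⊕b18⊕b19⊕b22⊕b23⊕b26⊕b27⊕b30⊕b31 = 0⊕0⊕1⊕0⊕1⊕1⊕0⊕0⊕0⊕1⊕1⊕1⊕1⊕1⊕1⊕0 = 1
s4: b4⊕b5⊕b6⊕b7⊕b12⊕b13⊕b14⊕b15⊕b20⊕b21⊕b22⊕b23⊕b28⊕b29⊕b30⊕b31 = 0⊕1⊕1⊕0⊕1⊕1⊕0⊕0⊕1⊕0⊕1⊕1⊕1⊕1⊕1⊕0 = 0
s8: b8⊕b9⊕b10⊕b11⊕b12⊕b13⊕b14⊕b15⊕b24⊕b25⊕b26⊕b27⊕b28⊕b29⊕b30⊕b31 = 0⊕0⊕1⊕1⊕1⊕1⊕0⊕0⊕1⊕1⊕1⊕1⊕1⊕1⊕1⊕0 = 1
s16: b16⊕b17⊕b18⊕b19⊕b20⊕b21⊕b22⊕b23⊕b24⊕b25⊕b26⊕b27⊕b28⊕b29⊕b30⊕b31 = 0⊕1⊕0⊕1⊕1⊕0⊕1⊕1⊕1⊕1⊕1⊕1⊕1⊕1⊕1⊕0 = 0
Syndrome (s16...s1) = 01011 → position 11.

01011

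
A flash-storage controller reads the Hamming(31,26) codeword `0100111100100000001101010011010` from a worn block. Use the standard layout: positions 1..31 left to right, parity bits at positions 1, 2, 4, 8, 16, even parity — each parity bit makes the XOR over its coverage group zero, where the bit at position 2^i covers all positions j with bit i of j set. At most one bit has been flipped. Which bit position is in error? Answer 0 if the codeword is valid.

21

s1: b1⊕b3⊕b5⊕b7⊕b9⊕b11⊕b13⊕b15⊕b17⊕b19⊕b21⊕b23⊕b25⊕b27⊕b29⊕b31 = 0⊕0⊕1⊕1⊕0⊕1⊕0⊕0⊕0⊕1⊕0⊕0⊕0⊕1⊕0⊕0 = 1
s2: b2⊕b3⊕b6⊕b7⊕b10⊕b11⊕b14⊕b15⊕b18⊕b19⊕b22⊕b23⊕b26⊕b27⊕b30⊕b31 = 1⊕0⊕1⊕1⊕0⊕1⊕0⊕0⊕0⊕1⊕1⊕0⊕0⊕1⊕1⊕0 = 0
s4: b4⊕b5⊕b6⊕b7⊕b12⊕b13⊕b14⊕b15⊕b20⊕b21⊕b22⊕b23⊕b28⊕b29⊕b30⊕b31 = 0⊕1⊕1⊕1⊕0⊕0⊕0⊕0⊕1⊕0⊕1⊕0⊕1⊕0⊕1⊕0 = 1
s8: b8⊕b9⊕b10⊕b11⊕b12⊕b13⊕b14⊕b15⊕b24⊕b25⊕b26⊕b27⊕b28⊕b29⊕b30⊕b31 = 1⊕0⊕0⊕1⊕0⊕0⊕0⊕0⊕1⊕0⊕0⊕1⊕1⊕0⊕1⊕0 = 0
s16: b16⊕b17⊕b18⊕b19⊕b20⊕b21⊕b22⊕b23⊕b24⊕b25⊕b26⊕b27⊕b28⊕b29⊕b30⊕b31 = 0⊕0⊕0⊕1⊕1⊕0⊕1⊕0⊕1⊕0⊕0⊕1⊕1⊕0⊕1⊕0 = 1
Syndrome (s16...s1) = 10101 → position 21.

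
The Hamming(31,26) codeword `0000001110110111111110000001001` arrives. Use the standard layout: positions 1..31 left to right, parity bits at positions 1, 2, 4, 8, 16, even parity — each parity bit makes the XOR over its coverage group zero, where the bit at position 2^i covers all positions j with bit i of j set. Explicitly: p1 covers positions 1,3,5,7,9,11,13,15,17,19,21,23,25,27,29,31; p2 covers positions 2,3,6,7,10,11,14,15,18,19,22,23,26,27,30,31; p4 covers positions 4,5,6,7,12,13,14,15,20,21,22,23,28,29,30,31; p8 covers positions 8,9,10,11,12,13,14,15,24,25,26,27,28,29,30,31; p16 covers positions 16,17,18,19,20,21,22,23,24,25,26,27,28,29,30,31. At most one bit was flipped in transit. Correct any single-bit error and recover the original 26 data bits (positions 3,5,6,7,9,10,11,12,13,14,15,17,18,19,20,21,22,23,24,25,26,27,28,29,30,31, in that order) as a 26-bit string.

s1: b1⊕b3⊕b5⊕b7⊕b9⊕b11⊕b13⊕b15⊕b17⊕b19⊕b21⊕b23⊕b25⊕b27⊕b29⊕b31 = 0⊕0⊕0⊕1⊕1⊕1⊕0⊕1⊕1⊕1⊕1⊕0⊕0⊕0⊕0⊕1 = 0
s2: b2⊕b3⊕b6⊕b7⊕b10⊕b11⊕b14⊕b15⊕b18⊕b19⊕b22⊕b23⊕b26⊕b27⊕b30⊕b31 = 0⊕0⊕0⊕1⊕0⊕1⊕1⊕1⊕1⊕1⊕0⊕0⊕0⊕0⊕0⊕1 = 1
s4: b4⊕b5⊕b6⊕b7⊕b12⊕b13⊕b14⊕b15⊕b20⊕b21⊕b22⊕b23⊕b28⊕b29⊕b30⊕b31 = 0⊕0⊕0⊕1⊕1⊕0⊕1⊕1⊕1⊕1⊕0⊕0⊕1⊕0⊕0⊕1 = 0
s8: b8⊕b9⊕b10⊕b11⊕b12⊕b13⊕b14⊕b15⊕b24⊕b25⊕b26⊕b27⊕b28⊕b29⊕b30⊕b31 = 1⊕1⊕0⊕1⊕1⊕0⊕1⊕1⊕0⊕0⊕0⊕0⊕1⊕0⊕0⊕1 = 0
s16: b16⊕b17⊕b18⊕b19⊕b20⊕b21⊕b22⊕b23⊕b24⊕b25⊕b26⊕b27⊕b28⊕b29⊕b30⊕b31 = 1⊕1⊕1⊕1⊕1⊕1⊕0⊕0⊕0⊕0⊕0⊕0⊕1⊕0⊕0⊕1 = 0
Syndrome (s16...s1) = 00010 → position 2.
Flip bit 2: corrected codeword = 0100001110110111111110000001001
Data bits at positions 3,5,6,7,9,10,11,12,13,14,15,17,18,19,20,21,22,23,24,25,26,27,28,29,30,31: 00011011011111110000001001

00011011011111110000001001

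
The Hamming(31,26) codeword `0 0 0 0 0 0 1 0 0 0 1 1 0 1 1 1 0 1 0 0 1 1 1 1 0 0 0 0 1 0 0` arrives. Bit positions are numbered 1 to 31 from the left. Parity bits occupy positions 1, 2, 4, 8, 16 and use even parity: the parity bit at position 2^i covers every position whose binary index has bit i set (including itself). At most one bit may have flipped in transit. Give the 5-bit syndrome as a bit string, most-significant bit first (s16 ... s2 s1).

s1: b1⊕b3⊕b5⊕b7⊕b9⊕b11⊕b13⊕b15⊕b17⊕b19⊕b21⊕b23⊕b25⊕b27⊕b29⊕b31 = 0⊕0⊕0⊕1⊕0⊕1⊕0⊕1⊕0⊕0⊕1⊕1⊕0⊕0⊕1⊕0 = 0
s2: b2⊕b3⊕b6⊕b7⊕b10⊕b11⊕b14⊕b15⊕b18⊕b19⊕b22⊕b23⊕b26⊕b27⊕b30⊕b31 = 0⊕0⊕0⊕1⊕0⊕1⊕1⊕1⊕1⊕0⊕1⊕1⊕0⊕0⊕0⊕0 = 1
s4: b4⊕b5⊕b6⊕b7⊕b12⊕b13⊕b14⊕b15⊕b20⊕b21⊕b22⊕b23⊕b28⊕b29⊕b30⊕b31 = 0⊕0⊕0⊕1⊕1⊕0⊕1⊕1⊕0⊕1⊕1⊕1⊕0⊕1⊕0⊕0 = 0
s8: b8⊕b9⊕b10⊕b11⊕b12⊕b13⊕b14⊕b15⊕b24⊕b25⊕b26⊕b27⊕b28⊕b29⊕b30⊕b31 = 0⊕0⊕0⊕1⊕1⊕0⊕1⊕1⊕1⊕0⊕0⊕0⊕0⊕1⊕0⊕0 = 0
s16: b16⊕b17⊕b18⊕b19⊕b20⊕b21⊕b22⊕b23⊕b24⊕b25⊕b26⊕b27⊕b28⊕b29⊕b30⊕b31 = 1⊕0⊕1⊕0⊕0⊕1⊕1⊕1⊕1⊕0⊕0⊕0⊕0⊕1⊕0⊕0 = 1
Syndrome (s16...s1) = 10010 → position 18.

10010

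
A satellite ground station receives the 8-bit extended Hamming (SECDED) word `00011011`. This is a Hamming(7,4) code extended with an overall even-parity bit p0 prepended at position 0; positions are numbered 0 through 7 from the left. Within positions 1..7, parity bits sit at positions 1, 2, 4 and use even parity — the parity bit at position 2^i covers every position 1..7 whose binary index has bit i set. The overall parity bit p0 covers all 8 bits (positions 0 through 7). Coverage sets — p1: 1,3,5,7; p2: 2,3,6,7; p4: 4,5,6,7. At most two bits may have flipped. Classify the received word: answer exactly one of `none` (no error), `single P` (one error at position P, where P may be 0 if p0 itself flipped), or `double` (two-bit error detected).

double

s1: b1⊕b3⊕b5⊕b7 = 0⊕1⊕0⊕1 = 0
s2: b2⊕b3⊕b6⊕b7 = 0⊕1⊕1⊕1 = 1
s4: b4⊕b5⊕b6⊕b7 = 1⊕0⊕1⊕1 = 1
Syndrome (s4...s1) = 110 → position 6.
Overall parity (XOR of all 8 bits, including p0): 0⊕0⊕0⊕1⊕1⊕0⊕1⊕1 = 0
Overall=0, syndrome position=6 → double-bit error detected (uncorrectable).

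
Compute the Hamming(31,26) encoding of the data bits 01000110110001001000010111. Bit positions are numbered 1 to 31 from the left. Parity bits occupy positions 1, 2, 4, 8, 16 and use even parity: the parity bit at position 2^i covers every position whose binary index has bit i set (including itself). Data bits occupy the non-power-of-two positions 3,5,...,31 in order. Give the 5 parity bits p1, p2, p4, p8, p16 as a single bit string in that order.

10100

Place data bits at non-power-of-two positions: b3=0, b5=1, b6=0, b7=0, b9=0, b10=1, b11=1, b12=0, b13=1, b14=1, b15=0, b17=0, b18=0, b19=1, b20=0, b21=0, b22=1, b23=0, b24=0, b25=0, b26=0, b27=1, b28=0, b29=1, b30=1, b31=1.
p1 = XOR of data positions {3,5,7,9,11,13,15,17,19,21,23,25,27,29,31} = 0⊕1⊕0⊕0⊕1⊕1⊕0⊕0⊕1⊕0⊕0⊕0⊕1⊕1⊕1 = 1
p2 = XOR of data positions {3,6,7,10,11,14,15,18,19,22,23,26,27,30,31} = 0⊕0⊕0⊕1⊕1⊕1⊕0⊕0⊕1⊕1⊕0⊕0⊕1⊕1⊕1 = 0
p4 = XOR of data positions {5,6,7,12,13,14,15,20,21,22,23,28,29,30,31} = 1⊕0⊕0⊕0⊕1⊕1⊕0⊕0⊕0⊕1⊕0⊕0⊕1⊕1⊕1 = 1
p8 = XOR of data positions {9,10,11,12,13,14,15,24,25,26,27,28,29,30,31} = 0⊕1⊕1⊕0⊕1⊕1⊕0⊕0⊕0⊕0⊕1⊕0⊕1⊕1⊕1 = 0
p16 = XOR of data positions {17,18,19,20,21,22,23,24,25,26,27,28,29,30,31} = 0⊕0⊕1⊕0⊕0⊕1⊕0⊕0⊕0⊕0⊕1⊕0⊕1⊕1⊕1 = 0
Parity bits p1,p2,p4,p8,p16 = 10100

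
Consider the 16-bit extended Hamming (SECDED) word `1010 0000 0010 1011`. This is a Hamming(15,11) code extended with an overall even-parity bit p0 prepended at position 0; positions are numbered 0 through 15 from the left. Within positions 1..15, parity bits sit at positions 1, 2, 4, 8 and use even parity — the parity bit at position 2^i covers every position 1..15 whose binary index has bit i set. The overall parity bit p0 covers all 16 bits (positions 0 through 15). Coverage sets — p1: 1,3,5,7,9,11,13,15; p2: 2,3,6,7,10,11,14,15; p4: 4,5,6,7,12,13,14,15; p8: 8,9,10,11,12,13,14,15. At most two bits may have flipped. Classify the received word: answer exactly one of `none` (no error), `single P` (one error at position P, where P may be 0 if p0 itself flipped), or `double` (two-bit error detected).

s1: b1⊕b3⊕b5⊕b7⊕b9⊕b11⊕b13⊕b15 = 0⊕0⊕0⊕0⊕0⊕0⊕0⊕1 = 1
s2: b2⊕b3⊕b6⊕b7⊕b10⊕b11⊕b14⊕b15 = 1⊕0⊕0⊕0⊕1⊕0⊕1⊕1 = 0
s4: b4⊕b5⊕b6⊕b7⊕b12⊕b13⊕b14⊕b15 = 0⊕0⊕0⊕0⊕1⊕0⊕1⊕1 = 1
s8: b8⊕b9⊕b10⊕b11⊕b12⊕b13⊕b14⊕b15 = 0⊕0⊕1⊕0⊕1⊕0⊕1⊕1 = 0
Syndrome (s8...s1) = 0101 → position 5.
Overall parity (XOR of all 16 bits, including p0): 1⊕0⊕1⊕0⊕0⊕0⊕0⊕0⊕0⊕0⊕1⊕0⊕1⊕0⊕1⊕1 = 0
Overall=0, syndrome position=5 → double-bit error detected (uncorrectable).

double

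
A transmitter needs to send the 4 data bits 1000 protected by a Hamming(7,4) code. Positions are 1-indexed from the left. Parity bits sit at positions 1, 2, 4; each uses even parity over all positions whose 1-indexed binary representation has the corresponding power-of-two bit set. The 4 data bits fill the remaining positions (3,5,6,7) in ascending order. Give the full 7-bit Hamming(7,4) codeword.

1110000

Place data bits at non-power-of-two positions: b3=1, b5=0, b6=0, b7=0.
p1 = XOR of data positions {3,5,7} = 1⊕0⊕0 = 1
p2 = XOR of data positions {3,6,7} = 1⊕0⊕0 = 1
p4 = XOR of data positions {5,6,7} = 0⊕0⊕0 = 0
Codeword b1..b7 = 1110000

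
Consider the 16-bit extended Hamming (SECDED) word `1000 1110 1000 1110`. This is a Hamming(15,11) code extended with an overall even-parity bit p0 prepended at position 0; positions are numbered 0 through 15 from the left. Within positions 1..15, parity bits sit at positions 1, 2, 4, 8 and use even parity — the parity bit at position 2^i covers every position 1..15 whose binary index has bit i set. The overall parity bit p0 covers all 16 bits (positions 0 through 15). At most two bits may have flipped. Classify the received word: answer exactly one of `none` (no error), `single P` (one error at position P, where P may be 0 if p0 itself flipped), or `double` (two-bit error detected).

s1: b1⊕b3⊕b5⊕b7⊕b9⊕b11⊕b13⊕b15 = 0⊕0⊕1⊕0⊕0⊕0⊕1⊕0 = 0
s2: b2⊕b3⊕b6⊕b7⊕b10⊕b11⊕b14⊕b15 = 0⊕0⊕1⊕0⊕0⊕0⊕1⊕0 = 0
s4: b4⊕b5⊕b6⊕b7⊕b12⊕b13⊕b14⊕b15 = 1⊕1⊕1⊕0⊕1⊕1⊕1⊕0 = 0
s8: b8⊕b9⊕b10⊕b11⊕b12⊕b13⊕b14⊕b15 = 1⊕0⊕0⊕0⊕1⊕1⊕1⊕0 = 0
Syndrome (s8...s1) = 0000 → position 0 (no error).
Overall parity (XOR of all 16 bits, including p0): 1⊕0⊕0⊕0⊕1⊕1⊕1⊕0⊕1⊕0⊕0⊕0⊕1⊕1⊕1⊕0 = 0
Overall=0, syndrome position=0 → no error.

none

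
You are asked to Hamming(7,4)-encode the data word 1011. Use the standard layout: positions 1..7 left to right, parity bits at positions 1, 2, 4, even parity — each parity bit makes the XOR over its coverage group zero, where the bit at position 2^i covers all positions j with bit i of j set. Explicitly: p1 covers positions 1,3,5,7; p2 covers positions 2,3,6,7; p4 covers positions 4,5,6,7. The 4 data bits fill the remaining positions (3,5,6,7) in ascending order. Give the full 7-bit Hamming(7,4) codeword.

0110011

Place data bits at non-power-of-two positions: b3=1, b5=0, b6=1, b7=1.
p1 = XOR of data positions {3,5,7} = 1⊕0⊕1 = 0
p2 = XOR of data positions {3,6,7} = 1⊕1⊕1 = 1
p4 = XOR of data positions {5,6,7} = 0⊕1⊕1 = 0
Codeword b1..b7 = 0110011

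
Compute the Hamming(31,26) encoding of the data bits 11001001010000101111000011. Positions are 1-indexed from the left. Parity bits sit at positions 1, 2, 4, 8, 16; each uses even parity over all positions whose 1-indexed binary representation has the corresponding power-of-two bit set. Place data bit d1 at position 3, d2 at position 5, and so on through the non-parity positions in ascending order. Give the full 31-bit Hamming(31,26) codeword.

Place data bits at non-power-of-two positions: b3=1, b5=1, b6=0, b7=0, b9=1, b10=0, b11=0, b12=1, b13=0, b14=1, b15=0, b17=0, b18=0, b19=0, b20=1, b21=0, b22=1, b23=1, b24=1, b25=1, b26=0, b27=0, b28=0, b29=0, b30=1, b31=1.
p1 = XOR of data positions {3,5,7,9,11,13,15,17,19,21,23,25,27,29,31} = 1⊕1⊕0⊕1⊕0⊕0⊕0⊕0⊕0⊕0⊕1⊕1⊕0⊕0⊕1 = 0
p2 = XOR of data positions {3,6,7,10,11,14,15,18,19,22,23,26,27,30,31} = 1⊕0⊕0⊕0⊕0⊕1⊕0⊕0⊕0⊕1⊕1⊕0⊕0⊕1⊕1 = 0
p4 = XOR of data positions {5,6,7,12,13,14,15,20,21,22,23,28,29,30,31} = 1⊕0⊕0⊕1⊕0⊕1⊕0⊕1⊕0⊕1⊕1⊕0⊕0⊕1⊕1 = 0
p8 = XOR of data positions {9,10,11,12,13,14,15,24,25,26,27,28,29,30,31} = 1⊕0⊕0⊕1⊕0⊕1⊕0⊕1⊕1⊕0⊕0⊕0⊕0⊕1⊕1 = 1
p16 = XOR of data positions {17,18,19,20,21,22,23,24,25,26,27,28,29,30,31} = 0⊕0⊕0⊕1⊕0⊕1⊕1⊕1⊕1⊕0⊕0⊕0⊕0⊕1⊕1 = 1
Codeword b1..b31 = 0010100110010101000101111000011

0010100110010101000101111000011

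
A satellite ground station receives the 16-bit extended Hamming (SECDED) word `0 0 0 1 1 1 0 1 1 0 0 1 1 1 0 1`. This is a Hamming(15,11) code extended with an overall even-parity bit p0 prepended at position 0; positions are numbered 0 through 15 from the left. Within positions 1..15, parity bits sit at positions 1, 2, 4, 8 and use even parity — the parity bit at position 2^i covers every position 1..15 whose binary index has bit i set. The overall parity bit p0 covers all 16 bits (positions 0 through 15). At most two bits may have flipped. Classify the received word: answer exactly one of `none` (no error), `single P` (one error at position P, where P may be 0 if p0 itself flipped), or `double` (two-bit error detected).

single 8

s1: b1⊕b3⊕b5⊕b7⊕b9⊕b11⊕b13⊕b15 = 0⊕1⊕1⊕1⊕0⊕1⊕1⊕1 = 0
s2: b2⊕b3⊕b6⊕b7⊕b10⊕b11⊕b14⊕b15 = 0⊕1⊕0⊕1⊕0⊕1⊕0⊕1 = 0
s4: b4⊕b5⊕b6⊕b7⊕b12⊕b13⊕b14⊕b15 = 1⊕1⊕0⊕1⊕1⊕1⊕0⊕1 = 0
s8: b8⊕b9⊕b10⊕b11⊕b12⊕b13⊕b14⊕b15 = 1⊕0⊕0⊕1⊕1⊕1⊕0⊕1 = 1
Syndrome (s8...s1) = 1000 → position 8.
Overall parity (XOR of all 16 bits, including p0): 0⊕0⊕0⊕1⊕1⊕1⊕0⊕1⊕1⊕0⊕0⊕1⊕1⊕1⊕0⊕1 = 1
Overall=1, syndrome position=8 → single-bit error at position 8.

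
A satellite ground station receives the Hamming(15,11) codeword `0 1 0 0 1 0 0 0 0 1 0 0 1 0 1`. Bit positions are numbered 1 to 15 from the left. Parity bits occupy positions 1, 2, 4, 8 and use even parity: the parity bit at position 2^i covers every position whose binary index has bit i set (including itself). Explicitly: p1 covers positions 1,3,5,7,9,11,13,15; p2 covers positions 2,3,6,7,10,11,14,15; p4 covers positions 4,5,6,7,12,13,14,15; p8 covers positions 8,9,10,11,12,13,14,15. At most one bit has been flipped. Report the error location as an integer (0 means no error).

s1: b1⊕b3⊕b5⊕b7⊕b9⊕b11⊕b13⊕b15 = 0⊕0⊕1⊕0⊕0⊕0⊕1⊕1 = 1
s2: b2⊕b3⊕b6⊕b7⊕b10⊕b11⊕b14⊕b15 = 1⊕0⊕0⊕0⊕1⊕0⊕0⊕1 = 1
s4: b4⊕b5⊕b6⊕b7⊕b12⊕b13⊕b14⊕b15 = 0⊕1⊕0⊕0⊕0⊕1⊕0⊕1 = 1
s8: b8⊕b9⊕b10⊕b11⊕b12⊕b13⊕b14⊕b15 = 0⊕0⊕1⊕0⊕0⊕1⊕0⊕1 = 1
Syndrome (s8...s1) = 1111 → position 15.

15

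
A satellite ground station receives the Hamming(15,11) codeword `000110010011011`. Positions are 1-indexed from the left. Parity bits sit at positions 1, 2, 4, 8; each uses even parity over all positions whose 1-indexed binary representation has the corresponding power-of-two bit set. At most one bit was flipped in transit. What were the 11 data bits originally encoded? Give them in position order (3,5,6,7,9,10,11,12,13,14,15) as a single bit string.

01000011010

s1: b1⊕b3⊕b5⊕b7⊕b9⊕b11⊕b13⊕b15 = 0⊕0⊕1⊕0⊕0⊕1⊕0⊕1 = 1
s2: b2⊕b3⊕b6⊕b7⊕b10⊕b11⊕b14⊕b15 = 0⊕0⊕0⊕0⊕0⊕1⊕1⊕1 = 1
s4: b4⊕b5⊕b6⊕b7⊕b12⊕b13⊕b14⊕b15 = 1⊕1⊕0⊕0⊕1⊕0⊕1⊕1 = 1
s8: b8⊕b9⊕b10⊕b11⊕b12⊕b13⊕b14⊕b15 = 1⊕0⊕0⊕1⊕1⊕0⊕1⊕1 = 1
Syndrome (s8...s1) = 1111 → position 15.
Flip bit 15: corrected codeword = 000110010011010
Data bits at positions 3,5,6,7,9,10,11,12,13,14,15: 01000011010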